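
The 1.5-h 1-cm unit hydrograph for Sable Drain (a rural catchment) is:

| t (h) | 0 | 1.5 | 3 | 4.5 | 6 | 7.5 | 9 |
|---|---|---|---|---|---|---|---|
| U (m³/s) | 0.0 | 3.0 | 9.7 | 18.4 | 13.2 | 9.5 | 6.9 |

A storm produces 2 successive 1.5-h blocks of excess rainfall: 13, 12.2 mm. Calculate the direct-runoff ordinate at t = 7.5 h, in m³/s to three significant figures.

By discrete convolution, Q_j = Σ (P_i / 10 mm) · U_{j−i}.
At t = 7.5 h (j=5): Q = (13/10)·9.5 + (12.2/10)·13.2 = 28.5 m³/s.

Q ≈ 28.5 m³/s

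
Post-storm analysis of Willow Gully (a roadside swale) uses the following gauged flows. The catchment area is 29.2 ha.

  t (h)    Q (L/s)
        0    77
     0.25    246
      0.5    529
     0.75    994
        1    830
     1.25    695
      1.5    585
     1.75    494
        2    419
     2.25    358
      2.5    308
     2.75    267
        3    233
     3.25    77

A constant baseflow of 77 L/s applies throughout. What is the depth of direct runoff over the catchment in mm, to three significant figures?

Direct runoff: 0.0, 169.0, 452.0, 917.0, 753.0, 618.0, 508.0, 417.0, 342.0, 281.0, 231.0, 190.0, 156.0, 0.0 L/s; ΣQ_DR = 5034 L/s.
V = ΣQ_DR · Δt = 5034 × 900 s = 4.531 × 10^6 L.
Over A = 29.2 ha, depth = V / A = 15.5 mm.

d ≈ 15.5 mm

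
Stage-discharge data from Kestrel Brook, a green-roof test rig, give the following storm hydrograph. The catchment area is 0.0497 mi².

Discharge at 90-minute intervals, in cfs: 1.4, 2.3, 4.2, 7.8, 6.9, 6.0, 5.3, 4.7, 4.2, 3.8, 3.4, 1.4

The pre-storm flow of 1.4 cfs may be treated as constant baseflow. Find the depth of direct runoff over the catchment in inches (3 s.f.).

Direct runoff: 0.0, 0.9, 2.8, 6.4, 5.5, 4.6, 3.9, 3.3, 2.8, 2.4, 2.0, 0.0 cfs; ΣQ_DR = 34.60 cfs.
V = ΣQ_DR · Δt = 34.60 × 5400 s = 1.868 × 10^5 ft³.
Over A = 0.0497 mi², depth = V / A = 1.62 in.

d ≈ 1.62 in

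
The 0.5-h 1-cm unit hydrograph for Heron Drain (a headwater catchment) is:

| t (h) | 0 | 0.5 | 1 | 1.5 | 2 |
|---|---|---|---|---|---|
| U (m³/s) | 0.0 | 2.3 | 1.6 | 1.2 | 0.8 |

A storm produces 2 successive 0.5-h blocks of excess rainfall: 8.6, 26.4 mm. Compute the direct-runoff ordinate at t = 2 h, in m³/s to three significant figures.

By discrete convolution, Q_j = Σ (P_i / 10 mm) · U_{j−i}.
At t = 2 h (j=4): Q = (8.6/10)·0.8 + (26.4/10)·1.2 = 3.86 m³/s.

Q ≈ 3.86 m³/s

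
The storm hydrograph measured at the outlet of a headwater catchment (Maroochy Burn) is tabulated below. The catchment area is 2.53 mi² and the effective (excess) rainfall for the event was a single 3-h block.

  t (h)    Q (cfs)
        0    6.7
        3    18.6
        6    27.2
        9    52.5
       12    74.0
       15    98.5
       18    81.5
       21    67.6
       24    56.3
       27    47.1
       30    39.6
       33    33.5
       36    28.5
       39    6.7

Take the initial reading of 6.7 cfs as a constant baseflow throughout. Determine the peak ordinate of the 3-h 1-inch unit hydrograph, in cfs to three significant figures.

Direct runoff: 0.0, 11.9, 20.5, 45.8, 67.3, 91.8, 74.8, 60.9, 49.6, 40.4, 32.9, 26.8, 21.8, 0.0 cfs; ΣQ_DR = 544.5 cfs, peak = 91.8 cfs.
Runoff depth d = ΣQ_DR·Δt / A = 544.5 × 10800 / (2.53 mi²) = 1.000 in.
The 1-inch UH is the DRH scaled by (1 in)/d, so U_p = 91.8 × 1/1.000 = 91.8 cfs.

U_p ≈ 91.8 cfs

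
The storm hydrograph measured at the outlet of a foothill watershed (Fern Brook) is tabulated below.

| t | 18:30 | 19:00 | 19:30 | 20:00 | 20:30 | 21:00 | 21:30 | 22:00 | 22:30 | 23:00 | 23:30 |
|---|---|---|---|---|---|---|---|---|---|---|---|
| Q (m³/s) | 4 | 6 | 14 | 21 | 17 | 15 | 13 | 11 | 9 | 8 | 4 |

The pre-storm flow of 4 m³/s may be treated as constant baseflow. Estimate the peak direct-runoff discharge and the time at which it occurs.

Subtracting baseflow gives direct-runoff ordinates: 0.0, 2.0, 10.0, 17.0, 13.0, 11.0, 9.0, 7.0, 5.0, 4.0, 0.0 m³/s.
The maximum is 17.0 m³/s, occurring at the reading for t = 20:00.

Q_p = 17.0 m³/s at t = 20:00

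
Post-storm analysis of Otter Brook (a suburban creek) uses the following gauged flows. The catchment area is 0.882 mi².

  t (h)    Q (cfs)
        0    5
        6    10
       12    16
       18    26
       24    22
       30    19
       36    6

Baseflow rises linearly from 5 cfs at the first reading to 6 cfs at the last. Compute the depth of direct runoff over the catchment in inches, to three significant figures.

d ≈ 0.690 in

Direct runoff: 0.00, 4.83, 10.67, 20.50, 16.33, 13.17, 0.00 cfs; ΣQ_DR = 65.50 cfs.
V = ΣQ_DR · Δt = 65.50 × 21600 s = 1.415 × 10^6 ft³.
Over A = 0.882 mi², depth = V / A = 0.690 in.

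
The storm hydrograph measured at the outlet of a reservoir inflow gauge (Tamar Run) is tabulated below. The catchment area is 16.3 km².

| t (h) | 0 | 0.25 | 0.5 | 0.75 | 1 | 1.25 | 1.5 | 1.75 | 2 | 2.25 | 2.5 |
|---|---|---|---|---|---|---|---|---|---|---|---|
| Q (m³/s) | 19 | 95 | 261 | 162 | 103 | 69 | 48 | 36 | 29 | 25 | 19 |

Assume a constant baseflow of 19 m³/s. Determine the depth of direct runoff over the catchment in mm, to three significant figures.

Direct runoff: 0.0, 76.0, 242.0, 143.0, 84.0, 50.0, 29.0, 17.0, 10.0, 6.0, 0.0 m³/s; ΣQ_DR = 657.0 m³/s.
V = ΣQ_DR · Δt = 657.0 × 900 s = 5.913 × 10^5 m³.
Over A = 16.3 km², depth = V / A = 36.3 mm.

d ≈ 36.3 mm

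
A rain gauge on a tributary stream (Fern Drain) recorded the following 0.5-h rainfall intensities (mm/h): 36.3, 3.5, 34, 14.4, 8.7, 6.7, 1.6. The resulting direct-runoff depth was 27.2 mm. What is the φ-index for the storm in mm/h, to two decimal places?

Only the 3 blocks with intensity above φ contribute runoff: 36.3, 34, 14.4 mm/h.
Σ(I−φ)·Δt = d  ⇒  (36.3+34+14.4 − 3φ)·0.5 = 27.2
φ = (84.70 − 27.2/0.5) / 3 = 10.10 mm/h.

φ ≈ 10.10 mm/h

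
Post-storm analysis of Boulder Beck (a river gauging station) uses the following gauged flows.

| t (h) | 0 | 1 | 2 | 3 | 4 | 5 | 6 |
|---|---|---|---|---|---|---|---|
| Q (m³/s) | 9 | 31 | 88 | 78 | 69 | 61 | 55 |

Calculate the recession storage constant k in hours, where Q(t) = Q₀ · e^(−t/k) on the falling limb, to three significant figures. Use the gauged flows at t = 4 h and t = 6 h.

k ≈ 8.82 h

On the falling limb, Q drops from 69 to 55 m³/s between t = 4 h and t = 6 h (Δt = 2 h).
k = −Δt / ln(Q₂/Q₁) = −2 / ln(55/69) = 8.82 h.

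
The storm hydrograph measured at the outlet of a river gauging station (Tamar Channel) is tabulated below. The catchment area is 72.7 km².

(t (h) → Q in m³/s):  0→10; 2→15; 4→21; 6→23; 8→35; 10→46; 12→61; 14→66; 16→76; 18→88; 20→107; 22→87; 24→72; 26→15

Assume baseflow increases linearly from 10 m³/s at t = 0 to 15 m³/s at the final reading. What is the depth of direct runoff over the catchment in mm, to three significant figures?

d ≈ 54.2 mm

Direct runoff: 0.00, 4.62, 10.23, 11.85, 23.46, 34.08, 48.69, 53.31, 62.92, 74.54, 93.15, 72.77, 57.38, 0.00 m³/s; ΣQ_DR = 547.0 m³/s.
V = ΣQ_DR · Δt = 547.0 × 7200 s = 3.938 × 10^6 m³.
Over A = 72.7 km², depth = V / A = 54.2 mm.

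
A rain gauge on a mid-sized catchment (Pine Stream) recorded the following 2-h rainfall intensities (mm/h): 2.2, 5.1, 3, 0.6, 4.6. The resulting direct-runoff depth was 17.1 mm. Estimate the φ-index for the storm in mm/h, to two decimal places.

Only the 4 blocks with intensity above φ contribute runoff: 2.2, 5.1, 3, 4.6 mm/h.
Σ(I−φ)·Δt = d  ⇒  (2.2+5.1+3+4.6 − 4φ)·2 = 17.1
φ = (14.90 − 17.1/2) / 4 = 1.59 mm/h.

φ ≈ 1.59 mm/h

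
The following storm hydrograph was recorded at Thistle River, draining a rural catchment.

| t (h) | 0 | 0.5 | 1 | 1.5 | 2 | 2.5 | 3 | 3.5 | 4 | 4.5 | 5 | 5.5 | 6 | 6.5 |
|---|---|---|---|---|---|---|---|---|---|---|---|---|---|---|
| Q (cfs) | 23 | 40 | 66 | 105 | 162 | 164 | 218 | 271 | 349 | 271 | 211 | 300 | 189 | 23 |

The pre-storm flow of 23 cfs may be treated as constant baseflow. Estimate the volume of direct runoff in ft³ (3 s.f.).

Direct-runoff ordinates (Q − Q_b): 0.0, 17.0, 43.0, 82.0, 139.0, 141.0, 195.0, 248.0, 326.0, 248.0, 188.0, 277.0, 166.0, 0.0 cfs.
ΣQ_DR = 2070 cfs.
With Δt = 0.5 h = 1800 s, V = ΣQ_DR · Δt = 2070 × 1800 = 3.73 × 10^6 ft³.

V ≈ 3.73 × 10^6 ft³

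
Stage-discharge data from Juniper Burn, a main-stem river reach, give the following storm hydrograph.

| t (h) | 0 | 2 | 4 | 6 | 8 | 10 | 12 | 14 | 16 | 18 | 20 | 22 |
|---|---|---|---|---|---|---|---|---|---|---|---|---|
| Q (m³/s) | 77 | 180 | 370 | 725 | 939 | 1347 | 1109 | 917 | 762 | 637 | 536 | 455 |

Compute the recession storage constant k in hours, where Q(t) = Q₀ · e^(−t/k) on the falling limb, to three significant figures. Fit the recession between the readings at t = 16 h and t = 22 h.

On the falling limb, Q drops from 762 to 455 m³/s between t = 16 h and t = 22 h (Δt = 6 h).
k = −Δt / ln(Q₂/Q₁) = −6 / ln(455/762) = 11.6 h.

k ≈ 11.6 h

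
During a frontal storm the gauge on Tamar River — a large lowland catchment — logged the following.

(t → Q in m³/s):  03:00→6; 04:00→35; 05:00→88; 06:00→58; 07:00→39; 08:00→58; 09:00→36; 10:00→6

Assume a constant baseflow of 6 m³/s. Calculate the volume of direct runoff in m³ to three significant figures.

V ≈ 1.00 × 10^6 m³

Direct-runoff ordinates (Q − Q_b): 0.0, 29.0, 82.0, 52.0, 33.0, 52.0, 30.0, 0.0 m³/s.
ΣQ_DR = 278.0 m³/s.
With Δt = 1 h = 3600 s, V = ΣQ_DR · Δt = 278.0 × 3600 = 1.00 × 10^6 m³.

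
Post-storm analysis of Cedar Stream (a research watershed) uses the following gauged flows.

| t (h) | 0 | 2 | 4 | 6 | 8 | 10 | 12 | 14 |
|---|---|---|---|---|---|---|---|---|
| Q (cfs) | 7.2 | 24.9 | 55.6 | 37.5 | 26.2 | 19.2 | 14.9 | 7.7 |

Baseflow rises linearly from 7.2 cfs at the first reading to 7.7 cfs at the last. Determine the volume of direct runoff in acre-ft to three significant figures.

Direct-runoff ordinates (Q − Q_b): 0.00, 17.63, 48.26, 30.09, 18.71, 11.64, 7.27, 0.00 cfs.
ΣQ_DR = 133.6 cfs.
With Δt = 2 h = 7200 s, V = ΣQ_DR · Δt = 133.6 × 7200 = 9.62 × 10^5 ft³ = 22.1 acre-ft.

V ≈ 22.1 acre-ft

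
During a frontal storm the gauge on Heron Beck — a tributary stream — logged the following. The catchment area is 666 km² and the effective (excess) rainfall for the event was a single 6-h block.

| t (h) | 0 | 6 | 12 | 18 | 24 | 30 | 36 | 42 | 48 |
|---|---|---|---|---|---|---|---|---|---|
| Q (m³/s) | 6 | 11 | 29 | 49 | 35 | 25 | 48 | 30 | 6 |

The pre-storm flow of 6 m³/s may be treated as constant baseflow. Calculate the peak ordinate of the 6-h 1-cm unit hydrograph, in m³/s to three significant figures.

U_p ≈ 71.7 m³/s

Direct runoff: 0.0, 5.0, 23.0, 43.0, 29.0, 19.0, 42.0, 24.0, 0.0 m³/s; ΣQ_DR = 185.0 m³/s, peak = 43.0 m³/s.
Runoff depth d = ΣQ_DR·Δt / A = 185.0 × 21600 / (666 km²) = 6.000 mm.
The 1-cm UH is the DRH scaled by (10 mm)/d, so U_p = 43.0 × 10/6.000 = 71.7 m³/s.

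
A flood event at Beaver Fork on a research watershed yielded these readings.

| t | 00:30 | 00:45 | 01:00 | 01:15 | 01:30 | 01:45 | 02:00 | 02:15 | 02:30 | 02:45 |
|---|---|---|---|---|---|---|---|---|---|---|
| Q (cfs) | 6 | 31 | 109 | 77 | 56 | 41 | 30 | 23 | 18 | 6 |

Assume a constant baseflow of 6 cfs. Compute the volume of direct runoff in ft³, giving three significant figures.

V ≈ 3.03 × 10^5 ft³

Direct-runoff ordinates (Q − Q_b): 0.0, 25.0, 103.0, 71.0, 50.0, 35.0, 24.0, 17.0, 12.0, 0.0 cfs.
ΣQ_DR = 337.0 cfs.
With Δt = 0.25 h = 900 s, V = ΣQ_DR · Δt = 337.0 × 900 = 3.03 × 10^5 ft³.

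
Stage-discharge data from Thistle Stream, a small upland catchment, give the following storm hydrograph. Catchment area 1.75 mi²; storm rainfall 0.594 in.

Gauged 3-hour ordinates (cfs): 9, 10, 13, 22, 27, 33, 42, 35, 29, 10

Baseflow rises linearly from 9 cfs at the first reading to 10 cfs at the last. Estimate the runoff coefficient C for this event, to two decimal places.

ΣQ_DR = 135.0 cfs; V = ΣQ_DR·Δt = 1.458 × 10^6 ft³.
Runoff depth d = V / A = 0.3586 in.
C = d / P = 0.3586 / 0.594 = 0.60.

C ≈ 0.60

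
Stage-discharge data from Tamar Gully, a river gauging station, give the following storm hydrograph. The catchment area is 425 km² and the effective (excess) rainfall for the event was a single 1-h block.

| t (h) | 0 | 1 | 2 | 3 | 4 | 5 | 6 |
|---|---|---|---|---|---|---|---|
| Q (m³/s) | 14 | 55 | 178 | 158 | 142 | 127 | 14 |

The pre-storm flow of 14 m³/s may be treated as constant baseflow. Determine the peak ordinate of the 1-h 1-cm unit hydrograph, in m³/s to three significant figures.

U_p ≈ 328 m³/s

Direct runoff: 0.0, 41.0, 164.0, 144.0, 128.0, 113.0, 0.0 m³/s; ΣQ_DR = 590.0 m³/s, peak = 164.0 m³/s.
Runoff depth d = ΣQ_DR·Δt / A = 590.0 × 3600 / (425 km²) = 4.998 mm.
The 1-cm UH is the DRH scaled by (10 mm)/d, so U_p = 164.0 × 10/4.998 = 328 m³/s.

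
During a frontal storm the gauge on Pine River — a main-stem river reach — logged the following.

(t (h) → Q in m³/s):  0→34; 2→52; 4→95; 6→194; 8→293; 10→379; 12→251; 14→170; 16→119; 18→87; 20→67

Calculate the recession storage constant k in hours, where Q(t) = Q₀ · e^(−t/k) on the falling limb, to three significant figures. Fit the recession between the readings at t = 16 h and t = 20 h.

On the falling limb, Q drops from 119 to 67 m³/s between t = 16 h and t = 20 h (Δt = 4 h).
k = −Δt / ln(Q₂/Q₁) = −4 / ln(67/119) = 6.96 h.

k ≈ 6.96 h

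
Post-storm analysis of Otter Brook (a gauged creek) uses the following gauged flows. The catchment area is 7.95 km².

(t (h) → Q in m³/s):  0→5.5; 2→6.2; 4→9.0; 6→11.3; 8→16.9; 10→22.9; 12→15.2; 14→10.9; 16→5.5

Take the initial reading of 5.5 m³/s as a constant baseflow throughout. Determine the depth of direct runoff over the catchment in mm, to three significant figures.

d ≈ 48.8 mm

Direct runoff: 0.0, 0.7, 3.5, 5.8, 11.4, 17.4, 9.7, 5.4, 0.0 m³/s; ΣQ_DR = 53.90 m³/s.
V = ΣQ_DR · Δt = 53.90 × 7200 s = 3.881 × 10^5 m³.
Over A = 7.95 km², depth = V / A = 48.8 mm.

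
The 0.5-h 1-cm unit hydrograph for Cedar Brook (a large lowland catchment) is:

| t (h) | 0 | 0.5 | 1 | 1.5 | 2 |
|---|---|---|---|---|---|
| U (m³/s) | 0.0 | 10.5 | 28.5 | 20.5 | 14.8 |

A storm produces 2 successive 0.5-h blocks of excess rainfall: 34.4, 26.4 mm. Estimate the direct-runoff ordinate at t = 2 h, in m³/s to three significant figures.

By discrete convolution, Q_j = Σ (P_i / 10 mm) · U_{j−i}.
At t = 2 h (j=4): Q = (34.4/10)·14.8 + (26.4/10)·20.5 = 105 m³/s.

Q ≈ 105 m³/s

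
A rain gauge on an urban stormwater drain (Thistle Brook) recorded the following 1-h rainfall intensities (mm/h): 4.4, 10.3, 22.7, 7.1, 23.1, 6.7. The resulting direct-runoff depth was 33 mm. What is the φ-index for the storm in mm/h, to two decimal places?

φ ≈ 7.70 mm/h

Only the 3 blocks with intensity above φ contribute runoff: 10.3, 22.7, 23.1 mm/h.
Σ(I−φ)·Δt = d  ⇒  (10.3+22.7+23.1 − 3φ)·1 = 33
φ = (56.10 − 33/1) / 3 = 7.70 mm/h.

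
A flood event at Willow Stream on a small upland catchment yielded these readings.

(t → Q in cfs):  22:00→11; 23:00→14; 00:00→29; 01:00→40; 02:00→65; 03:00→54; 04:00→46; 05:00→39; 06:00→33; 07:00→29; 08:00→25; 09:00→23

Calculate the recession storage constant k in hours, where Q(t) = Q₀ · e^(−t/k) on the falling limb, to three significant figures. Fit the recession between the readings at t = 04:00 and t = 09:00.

k ≈ 7.21 h

On the falling limb, Q drops from 46 to 23 cfs between t = 04:00 and t = 09:00 (Δt = 5 h).
k = −Δt / ln(Q₂/Q₁) = −5 / ln(23/46) = 7.21 h.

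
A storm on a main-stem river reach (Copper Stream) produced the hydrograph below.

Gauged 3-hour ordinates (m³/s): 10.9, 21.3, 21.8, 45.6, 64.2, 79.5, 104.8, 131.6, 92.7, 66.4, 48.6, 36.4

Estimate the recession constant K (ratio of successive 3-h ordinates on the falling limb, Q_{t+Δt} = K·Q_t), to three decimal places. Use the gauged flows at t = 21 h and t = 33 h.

Using the recession-limb readings at t = 21 h and t = 33 h: Q falls from 131.6 to 36.4 m³/s over 4 intervals.
K = (Q₂/Q₁)^(1/4) = (36.4/131.6)^(1/4) = 0.725.

K ≈ 0.725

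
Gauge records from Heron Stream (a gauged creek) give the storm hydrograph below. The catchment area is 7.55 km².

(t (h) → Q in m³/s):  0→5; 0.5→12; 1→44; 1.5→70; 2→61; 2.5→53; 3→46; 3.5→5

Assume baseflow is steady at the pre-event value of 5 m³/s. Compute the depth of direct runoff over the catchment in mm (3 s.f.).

d ≈ 61.0 mm

Direct runoff: 0.0, 7.0, 39.0, 65.0, 56.0, 48.0, 41.0, 0.0 m³/s; ΣQ_DR = 256.0 m³/s.
V = ΣQ_DR · Δt = 256.0 × 1800 s = 4.608 × 10^5 m³.
Over A = 7.55 km², depth = V / A = 61.0 mm.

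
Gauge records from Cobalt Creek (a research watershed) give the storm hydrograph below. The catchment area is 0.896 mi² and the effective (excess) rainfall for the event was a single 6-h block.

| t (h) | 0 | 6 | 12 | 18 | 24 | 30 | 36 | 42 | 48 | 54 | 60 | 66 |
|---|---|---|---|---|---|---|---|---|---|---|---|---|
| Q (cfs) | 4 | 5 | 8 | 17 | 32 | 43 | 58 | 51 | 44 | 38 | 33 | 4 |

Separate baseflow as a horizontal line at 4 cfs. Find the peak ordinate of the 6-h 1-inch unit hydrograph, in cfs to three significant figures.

U_p ≈ 18.0 cfs

Direct runoff: 0.0, 1.0, 4.0, 13.0, 28.0, 39.0, 54.0, 47.0, 40.0, 34.0, 29.0, 0.0 cfs; ΣQ_DR = 289.0 cfs, peak = 54.0 cfs.
Runoff depth d = ΣQ_DR·Δt / A = 289.0 × 21600 / (0.896 mi²) = 2.999 in.
The 1-inch UH is the DRH scaled by (1 in)/d, so U_p = 54.0 × 1/2.999 = 18.0 cfs.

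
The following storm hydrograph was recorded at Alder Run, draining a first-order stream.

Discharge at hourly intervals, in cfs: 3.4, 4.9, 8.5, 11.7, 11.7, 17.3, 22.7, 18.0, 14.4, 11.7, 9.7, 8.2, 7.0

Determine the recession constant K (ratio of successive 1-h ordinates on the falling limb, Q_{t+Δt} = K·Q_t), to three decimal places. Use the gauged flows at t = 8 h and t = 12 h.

Using the recession-limb readings at t = 8 h and t = 12 h: Q falls from 14.4 to 7.0 cfs over 4 intervals.
K = (Q₂/Q₁)^(1/4) = (7.0/14.4)^(1/4) = 0.835.

K ≈ 0.835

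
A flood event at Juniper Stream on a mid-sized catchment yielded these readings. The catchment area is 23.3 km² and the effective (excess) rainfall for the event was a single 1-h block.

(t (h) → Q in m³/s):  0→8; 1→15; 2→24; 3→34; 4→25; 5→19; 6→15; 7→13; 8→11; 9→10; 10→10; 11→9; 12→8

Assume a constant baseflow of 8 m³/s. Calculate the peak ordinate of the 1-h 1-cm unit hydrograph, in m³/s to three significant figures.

Direct runoff: 0.0, 7.0, 16.0, 26.0, 17.0, 11.0, 7.0, 5.0, 3.0, 2.0, 2.0, 1.0, 0.0 m³/s; ΣQ_DR = 97.00 m³/s, peak = 26.0 m³/s.
Runoff depth d = ΣQ_DR·Δt / A = 97.00 × 3600 / (23.3 km²) = 14.99 mm.
The 1-cm UH is the DRH scaled by (10 mm)/d, so U_p = 26.0 × 10/14.99 = 17.3 m³/s.

U_p ≈ 17.3 m³/s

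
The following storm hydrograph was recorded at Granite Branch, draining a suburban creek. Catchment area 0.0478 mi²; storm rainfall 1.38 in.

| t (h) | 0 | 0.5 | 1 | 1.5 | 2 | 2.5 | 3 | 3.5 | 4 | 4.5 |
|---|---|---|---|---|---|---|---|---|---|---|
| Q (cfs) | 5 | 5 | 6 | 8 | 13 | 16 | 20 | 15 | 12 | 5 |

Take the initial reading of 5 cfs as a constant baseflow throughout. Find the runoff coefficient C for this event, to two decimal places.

ΣQ_DR = 55.00 cfs; V = ΣQ_DR·Δt = 99000 ft³.
Runoff depth d = V / A = 0.8915 in.
C = d / P = 0.8915 / 1.38 = 0.65.

C ≈ 0.65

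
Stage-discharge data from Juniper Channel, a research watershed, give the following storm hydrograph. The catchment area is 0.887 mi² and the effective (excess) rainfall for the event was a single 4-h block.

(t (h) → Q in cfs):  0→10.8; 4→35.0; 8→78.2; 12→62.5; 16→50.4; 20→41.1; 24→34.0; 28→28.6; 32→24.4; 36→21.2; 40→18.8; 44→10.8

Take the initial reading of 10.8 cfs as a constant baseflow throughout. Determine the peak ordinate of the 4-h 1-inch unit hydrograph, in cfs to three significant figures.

Direct runoff: 0.0, 24.2, 67.4, 51.7, 39.6, 30.3, 23.2, 17.8, 13.6, 10.4, 8.0, 0.0 cfs; ΣQ_DR = 286.2 cfs, peak = 67.4 cfs.
Runoff depth d = ΣQ_DR·Δt / A = 286.2 × 14400 / (0.887 mi²) = 2.000 in.
The 1-inch UH is the DRH scaled by (1 in)/d, so U_p = 67.4 × 1/2.000 = 33.7 cfs.

U_p ≈ 33.7 cfs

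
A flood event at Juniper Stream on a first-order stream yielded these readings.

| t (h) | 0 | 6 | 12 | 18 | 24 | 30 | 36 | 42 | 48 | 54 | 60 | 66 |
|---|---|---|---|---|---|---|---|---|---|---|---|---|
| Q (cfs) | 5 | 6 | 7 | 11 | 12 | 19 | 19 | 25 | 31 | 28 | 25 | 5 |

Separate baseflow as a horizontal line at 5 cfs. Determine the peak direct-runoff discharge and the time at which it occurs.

Subtracting baseflow gives direct-runoff ordinates: 0.0, 1.0, 2.0, 6.0, 7.0, 14.0, 14.0, 20.0, 26.0, 23.0, 20.0, 0.0 cfs.
The maximum is 26.0 cfs, occurring at the reading for t = 48 h.

Q_p = 26.0 cfs at t = 48 h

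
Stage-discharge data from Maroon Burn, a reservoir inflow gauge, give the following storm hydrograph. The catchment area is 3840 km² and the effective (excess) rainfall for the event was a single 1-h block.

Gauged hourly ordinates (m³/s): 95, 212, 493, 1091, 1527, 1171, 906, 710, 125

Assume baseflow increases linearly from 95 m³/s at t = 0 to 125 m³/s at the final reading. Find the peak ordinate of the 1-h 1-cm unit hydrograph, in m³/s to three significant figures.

U_p ≈ 2830 m³/s

Direct runoff: 0.00, 113.25, 390.50, 984.75, 1417.00, 1057.25, 788.50, 588.75, 0.00 m³/s; ΣQ_DR = 5340 m³/s, peak = 1417.00 m³/s.
Runoff depth d = ΣQ_DR·Δt / A = 5340 × 3600 / (3840 km²) = 5.006 mm.
The 1-cm UH is the DRH scaled by (10 mm)/d, so U_p = 1417.00 × 10/5.006 = 2830 m³/s.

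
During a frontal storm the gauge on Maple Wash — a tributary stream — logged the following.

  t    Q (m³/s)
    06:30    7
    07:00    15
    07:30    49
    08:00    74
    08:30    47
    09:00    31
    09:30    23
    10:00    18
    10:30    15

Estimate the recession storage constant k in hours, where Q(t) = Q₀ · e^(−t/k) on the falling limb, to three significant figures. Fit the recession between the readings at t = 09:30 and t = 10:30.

k ≈ 2.34 h

On the falling limb, Q drops from 23 to 15 m³/s between t = 09:30 and t = 10:30 (Δt = 1 h).
k = −Δt / ln(Q₂/Q₁) = −1 / ln(15/23) = 2.34 h.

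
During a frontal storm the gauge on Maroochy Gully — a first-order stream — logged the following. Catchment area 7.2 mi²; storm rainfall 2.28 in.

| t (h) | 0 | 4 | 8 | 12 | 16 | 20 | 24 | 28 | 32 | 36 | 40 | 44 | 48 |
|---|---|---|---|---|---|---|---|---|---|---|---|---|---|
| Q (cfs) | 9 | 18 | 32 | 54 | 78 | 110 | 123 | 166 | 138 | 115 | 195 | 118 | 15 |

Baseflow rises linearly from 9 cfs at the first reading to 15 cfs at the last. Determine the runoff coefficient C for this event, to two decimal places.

ΣQ_DR = 1015 cfs; V = ΣQ_DR·Δt = 1.462 × 10^7 ft³.
Runoff depth d = V / A = 0.8738 in.
C = d / P = 0.8738 / 2.28 = 0.38.

C ≈ 0.38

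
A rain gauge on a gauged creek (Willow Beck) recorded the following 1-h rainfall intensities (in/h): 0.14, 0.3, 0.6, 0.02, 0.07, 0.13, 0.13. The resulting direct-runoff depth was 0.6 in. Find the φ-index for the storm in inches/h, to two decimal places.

Only the 2 blocks with intensity above φ contribute runoff: 0.3, 0.6 in/h.
Σ(I−φ)·Δt = d  ⇒  (0.3+0.6 − 2φ)·1 = 0.6
φ = (0.9000 − 0.6/1) / 2 = 0.15 in/h.

φ ≈ 0.15 in/h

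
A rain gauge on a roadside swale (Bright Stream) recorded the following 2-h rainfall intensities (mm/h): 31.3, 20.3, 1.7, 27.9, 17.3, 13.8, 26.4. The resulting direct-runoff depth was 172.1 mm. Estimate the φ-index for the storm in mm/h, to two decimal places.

φ ≈ 8.49 mm/h

Only the 6 blocks with intensity above φ contribute runoff: 31.3, 20.3, 27.9, 17.3, 13.8, 26.4 mm/h.
Σ(I−φ)·Δt = d  ⇒  (31.3+20.3+27.9+17.3+13.8+26.4 − 6φ)·2 = 172.1
φ = (137.0 − 172.1/2) / 6 = 8.49 mm/h.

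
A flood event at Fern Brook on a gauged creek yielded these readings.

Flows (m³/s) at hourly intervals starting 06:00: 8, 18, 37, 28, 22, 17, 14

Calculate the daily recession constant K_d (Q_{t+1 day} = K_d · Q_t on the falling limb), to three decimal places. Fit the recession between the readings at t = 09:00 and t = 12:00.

Between t = 09:00 and t = 12:00 the flow falls from 28 to 14 m³/s over 3×1 h = 3 h.
Per-interval ratio K = (14/28)^(1/3) = 0.7937; K_d = K^(24/1) = 0.004.

K_d ≈ 0.004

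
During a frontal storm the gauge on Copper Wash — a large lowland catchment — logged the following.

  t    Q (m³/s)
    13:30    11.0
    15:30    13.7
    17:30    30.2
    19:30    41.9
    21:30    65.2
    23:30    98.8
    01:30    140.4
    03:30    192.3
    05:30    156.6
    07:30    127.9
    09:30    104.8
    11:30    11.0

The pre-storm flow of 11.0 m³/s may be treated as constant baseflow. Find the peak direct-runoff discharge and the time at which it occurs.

Q_p = 181.3 m³/s at t = 03:30

Subtracting baseflow gives direct-runoff ordinates: 0.0, 2.7, 19.2, 30.9, 54.2, 87.8, 129.4, 181.3, 145.6, 116.9, 93.8, 0.0 m³/s.
The maximum is 181.3 m³/s, occurring at the reading for t = 03:30.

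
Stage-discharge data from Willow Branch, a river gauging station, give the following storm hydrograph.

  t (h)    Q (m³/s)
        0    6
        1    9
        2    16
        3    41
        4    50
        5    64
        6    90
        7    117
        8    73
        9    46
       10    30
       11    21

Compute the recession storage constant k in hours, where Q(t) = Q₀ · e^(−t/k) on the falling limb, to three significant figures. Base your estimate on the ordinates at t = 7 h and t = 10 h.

On the falling limb, Q drops from 117 to 30 m³/s between t = 7 h and t = 10 h (Δt = 3 h).
k = −Δt / ln(Q₂/Q₁) = −3 / ln(30/117) = 2.20 h.

k ≈ 2.20 h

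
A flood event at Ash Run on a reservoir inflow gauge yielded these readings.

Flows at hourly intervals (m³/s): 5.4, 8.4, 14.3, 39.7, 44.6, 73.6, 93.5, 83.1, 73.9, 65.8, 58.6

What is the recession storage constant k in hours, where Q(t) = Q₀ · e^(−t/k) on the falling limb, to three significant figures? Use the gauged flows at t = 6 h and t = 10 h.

k ≈ 8.56 h

On the falling limb, Q drops from 93.5 to 58.6 m³/s between t = 6 h and t = 10 h (Δt = 4 h).
k = −Δt / ln(Q₂/Q₁) = −4 / ln(58.6/93.5) = 8.56 h.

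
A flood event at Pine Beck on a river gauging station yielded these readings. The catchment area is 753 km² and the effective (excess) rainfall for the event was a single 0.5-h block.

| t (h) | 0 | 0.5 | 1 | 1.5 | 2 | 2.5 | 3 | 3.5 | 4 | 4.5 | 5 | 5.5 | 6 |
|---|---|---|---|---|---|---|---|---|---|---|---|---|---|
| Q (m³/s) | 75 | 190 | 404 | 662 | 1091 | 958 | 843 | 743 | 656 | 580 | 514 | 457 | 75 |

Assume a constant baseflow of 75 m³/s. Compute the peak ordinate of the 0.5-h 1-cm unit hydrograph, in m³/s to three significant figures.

Direct runoff: 0.0, 115.0, 329.0, 587.0, 1016.0, 883.0, 768.0, 668.0, 581.0, 505.0, 439.0, 382.0, 0.0 m³/s; ΣQ_DR = 6273 m³/s, peak = 1016.0 m³/s.
Runoff depth d = ΣQ_DR·Δt / A = 6273 × 1800 / (753 km²) = 15.00 mm.
The 1-cm UH is the DRH scaled by (10 mm)/d, so U_p = 1016.0 × 10/15.00 = 678 m³/s.

U_p ≈ 678 m³/s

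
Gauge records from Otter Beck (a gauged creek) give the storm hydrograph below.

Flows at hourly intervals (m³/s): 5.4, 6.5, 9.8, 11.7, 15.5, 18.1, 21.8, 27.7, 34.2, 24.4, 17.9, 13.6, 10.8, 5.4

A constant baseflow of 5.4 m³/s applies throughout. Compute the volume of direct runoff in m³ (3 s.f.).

V ≈ 5.30 × 10^5 m³

Direct-runoff ordinates (Q − Q_b): 0.0, 1.1, 4.4, 6.3, 10.1, 12.7, 16.4, 22.3, 28.8, 19.0, 12.5, 8.2, 5.4, 0.0 m³/s.
ΣQ_DR = 147.2 m³/s.
With Δt = 1 h = 3600 s, V = ΣQ_DR · Δt = 147.2 × 3600 = 5.30 × 10^5 m³.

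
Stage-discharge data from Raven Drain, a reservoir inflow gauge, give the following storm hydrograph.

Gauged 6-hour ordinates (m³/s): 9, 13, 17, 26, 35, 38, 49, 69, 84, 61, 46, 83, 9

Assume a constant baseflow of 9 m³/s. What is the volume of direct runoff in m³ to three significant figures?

Direct-runoff ordinates (Q − Q_b): 0.0, 4.0, 8.0, 17.0, 26.0, 29.0, 40.0, 60.0, 75.0, 52.0, 37.0, 74.0, 0.0 m³/s.
ΣQ_DR = 422.0 m³/s.
With Δt = 6 h = 21600 s, V = ΣQ_DR · Δt = 422.0 × 21600 = 9.12 × 10^6 m³.

V ≈ 9.12 × 10^6 m³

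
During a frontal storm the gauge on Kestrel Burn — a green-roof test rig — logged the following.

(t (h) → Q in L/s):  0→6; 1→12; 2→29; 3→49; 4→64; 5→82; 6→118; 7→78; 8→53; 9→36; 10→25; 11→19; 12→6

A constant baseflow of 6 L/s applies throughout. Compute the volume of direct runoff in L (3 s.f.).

Direct-runoff ordinates (Q − Q_b): 0.0, 6.0, 23.0, 43.0, 58.0, 76.0, 112.0, 72.0, 47.0, 30.0, 19.0, 13.0, 0.0 L/s.
ΣQ_DR = 499.0 L/s.
With Δt = 1 h = 3600 s, V = ΣQ_DR · Δt = 499.0 × 3600 = 1.80 × 10^6 L.

V ≈ 1.80 × 10^6 L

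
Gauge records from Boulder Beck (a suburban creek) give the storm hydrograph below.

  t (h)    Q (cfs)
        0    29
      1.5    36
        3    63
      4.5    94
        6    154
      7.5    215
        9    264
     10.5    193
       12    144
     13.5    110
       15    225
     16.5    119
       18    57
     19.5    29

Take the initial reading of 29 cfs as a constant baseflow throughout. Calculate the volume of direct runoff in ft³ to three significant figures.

Direct-runoff ordinates (Q − Q_b): 0.0, 7.0, 34.0, 65.0, 125.0, 186.0, 235.0, 164.0, 115.0, 81.0, 196.0, 90.0, 28.0, 0.0 cfs.
ΣQ_DR = 1326 cfs.
With Δt = 1.5 h = 5400 s, V = ΣQ_DR · Δt = 1326 × 5400 = 7.16 × 10^6 ft³.

V ≈ 7.16 × 10^6 ft³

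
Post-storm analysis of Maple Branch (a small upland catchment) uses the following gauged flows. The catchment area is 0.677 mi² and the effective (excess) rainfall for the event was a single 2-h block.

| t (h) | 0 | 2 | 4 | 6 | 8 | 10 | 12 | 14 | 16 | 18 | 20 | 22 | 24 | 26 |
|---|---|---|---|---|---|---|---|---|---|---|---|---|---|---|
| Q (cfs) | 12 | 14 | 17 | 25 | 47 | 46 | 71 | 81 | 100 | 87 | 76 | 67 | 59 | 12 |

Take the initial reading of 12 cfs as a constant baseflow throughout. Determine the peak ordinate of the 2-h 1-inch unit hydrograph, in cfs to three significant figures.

U_p ≈ 35.2 cfs

Direct runoff: 0.0, 2.0, 5.0, 13.0, 35.0, 34.0, 59.0, 69.0, 88.0, 75.0, 64.0, 55.0, 47.0, 0.0 cfs; ΣQ_DR = 546.0 cfs, peak = 88.0 cfs.
Runoff depth d = ΣQ_DR·Δt / A = 546.0 × 7200 / (0.677 mi²) = 2.499 in.
The 1-inch UH is the DRH scaled by (1 in)/d, so U_p = 88.0 × 1/2.499 = 35.2 cfs.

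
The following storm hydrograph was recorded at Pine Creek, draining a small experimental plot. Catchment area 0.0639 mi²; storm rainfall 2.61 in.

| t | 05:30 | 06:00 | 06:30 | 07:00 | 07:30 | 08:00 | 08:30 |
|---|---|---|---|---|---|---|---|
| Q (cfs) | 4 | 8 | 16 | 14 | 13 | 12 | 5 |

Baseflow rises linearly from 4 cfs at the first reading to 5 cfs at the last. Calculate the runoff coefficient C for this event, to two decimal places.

ΣQ_DR = 40.50 cfs; V = ΣQ_DR·Δt = 72900 ft³.
Runoff depth d = V / A = 0.4911 in.
C = d / P = 0.4911 / 2.61 = 0.19.

C ≈ 0.19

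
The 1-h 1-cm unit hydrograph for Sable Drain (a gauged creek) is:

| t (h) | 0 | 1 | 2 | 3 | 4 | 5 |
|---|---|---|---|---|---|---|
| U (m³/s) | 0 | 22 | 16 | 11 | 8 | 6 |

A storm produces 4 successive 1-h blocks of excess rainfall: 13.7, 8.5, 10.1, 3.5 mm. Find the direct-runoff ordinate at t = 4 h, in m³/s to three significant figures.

Q ≈ 44.2 m³/s

By discrete convolution, Q_j = Σ (P_i / 10 mm) · U_{j−i}.
At t = 4 h (j=4): Q = (13.7/10)·8 + (8.5/10)·11 + (10.1/10)·16 + (3.5/10)·22 = 44.2 m³/s.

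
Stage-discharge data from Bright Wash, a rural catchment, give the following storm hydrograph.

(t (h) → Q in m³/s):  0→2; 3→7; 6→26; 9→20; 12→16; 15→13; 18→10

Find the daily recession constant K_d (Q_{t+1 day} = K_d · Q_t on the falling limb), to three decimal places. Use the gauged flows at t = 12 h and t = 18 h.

Between t = 12 h and t = 18 h the flow falls from 16 to 10 m³/s over 2×3 h = 6 h.
Per-interval ratio K = (10/16)^(1/2) = 0.7906; K_d = K^(24/3) = 0.153.

K_d ≈ 0.153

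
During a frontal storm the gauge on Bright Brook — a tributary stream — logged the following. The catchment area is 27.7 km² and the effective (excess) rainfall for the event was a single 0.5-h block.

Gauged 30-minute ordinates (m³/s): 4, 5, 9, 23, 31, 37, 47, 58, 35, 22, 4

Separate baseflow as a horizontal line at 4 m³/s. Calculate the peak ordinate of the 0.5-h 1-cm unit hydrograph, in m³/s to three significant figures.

U_p ≈ 36.0 m³/s

Direct runoff: 0.0, 1.0, 5.0, 19.0, 27.0, 33.0, 43.0, 54.0, 31.0, 18.0, 0.0 m³/s; ΣQ_DR = 231.0 m³/s, peak = 54.0 m³/s.
Runoff depth d = ΣQ_DR·Δt / A = 231.0 × 1800 / (27.7 km²) = 15.01 mm.
The 1-cm UH is the DRH scaled by (10 mm)/d, so U_p = 54.0 × 10/15.01 = 36.0 m³/s.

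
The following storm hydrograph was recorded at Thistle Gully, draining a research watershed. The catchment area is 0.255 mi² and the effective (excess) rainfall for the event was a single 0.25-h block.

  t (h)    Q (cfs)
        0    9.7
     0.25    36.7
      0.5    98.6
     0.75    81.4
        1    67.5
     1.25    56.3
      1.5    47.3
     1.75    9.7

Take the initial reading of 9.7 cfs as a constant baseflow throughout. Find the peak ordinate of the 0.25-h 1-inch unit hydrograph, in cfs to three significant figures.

U_p ≈ 178 cfs

Direct runoff: 0.0, 27.0, 88.9, 71.7, 57.8, 46.6, 37.6, 0.0 cfs; ΣQ_DR = 329.6 cfs, peak = 88.9 cfs.
Runoff depth d = ΣQ_DR·Δt / A = 329.6 × 900 / (0.255 mi²) = 0.5007 in.
The 1-inch UH is the DRH scaled by (1 in)/d, so U_p = 88.9 × 1/0.5007 = 178 cfs.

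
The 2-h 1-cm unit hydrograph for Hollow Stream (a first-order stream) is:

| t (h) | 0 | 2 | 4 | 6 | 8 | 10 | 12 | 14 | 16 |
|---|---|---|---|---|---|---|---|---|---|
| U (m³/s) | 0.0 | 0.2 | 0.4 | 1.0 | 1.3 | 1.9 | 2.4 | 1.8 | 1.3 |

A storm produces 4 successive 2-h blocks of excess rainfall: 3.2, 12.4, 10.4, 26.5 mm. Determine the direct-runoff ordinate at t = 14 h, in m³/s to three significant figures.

Q ≈ 8.97 m³/s

By discrete convolution, Q_j = Σ (P_i / 10 mm) · U_{j−i}.
At t = 14 h (j=7): Q = (3.2/10)·1.8 + (12.4/10)·2.4 + (10.4/10)·1.9 + (26.5/10)·1.3 = 8.97 m³/s.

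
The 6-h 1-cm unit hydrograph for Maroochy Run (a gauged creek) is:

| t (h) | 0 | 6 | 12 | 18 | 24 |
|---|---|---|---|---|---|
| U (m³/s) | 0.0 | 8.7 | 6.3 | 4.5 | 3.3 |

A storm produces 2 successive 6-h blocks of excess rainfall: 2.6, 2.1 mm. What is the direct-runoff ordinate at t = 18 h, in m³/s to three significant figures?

Q ≈ 2.49 m³/s

By discrete convolution, Q_j = Σ (P_i / 10 mm) · U_{j−i}.
At t = 18 h (j=3): Q = (2.6/10)·4.5 + (2.1/10)·6.3 = 2.49 m³/s.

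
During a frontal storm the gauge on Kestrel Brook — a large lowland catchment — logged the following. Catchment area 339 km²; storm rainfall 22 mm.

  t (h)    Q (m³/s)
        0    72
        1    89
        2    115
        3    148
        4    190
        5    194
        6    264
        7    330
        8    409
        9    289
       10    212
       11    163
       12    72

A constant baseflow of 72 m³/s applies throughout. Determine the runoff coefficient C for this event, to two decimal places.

C ≈ 0.78

ΣQ_DR = 1611 m³/s; V = ΣQ_DR·Δt = 5.800 × 10^6 m³.
Runoff depth d = V / A = 17.11 mm.
C = d / P = 17.11 / 22 = 0.78.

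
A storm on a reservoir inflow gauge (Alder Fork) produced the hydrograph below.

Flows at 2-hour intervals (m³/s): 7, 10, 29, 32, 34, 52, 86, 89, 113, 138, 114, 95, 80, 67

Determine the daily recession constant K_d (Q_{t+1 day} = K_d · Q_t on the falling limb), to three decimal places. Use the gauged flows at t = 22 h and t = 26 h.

Between t = 22 h and t = 26 h the flow falls from 95 to 67 m³/s over 2×2 h = 4 h.
Per-interval ratio K = (67/95)^(1/2) = 0.8398; K_d = K^(24/2) = 0.123.

K_d ≈ 0.123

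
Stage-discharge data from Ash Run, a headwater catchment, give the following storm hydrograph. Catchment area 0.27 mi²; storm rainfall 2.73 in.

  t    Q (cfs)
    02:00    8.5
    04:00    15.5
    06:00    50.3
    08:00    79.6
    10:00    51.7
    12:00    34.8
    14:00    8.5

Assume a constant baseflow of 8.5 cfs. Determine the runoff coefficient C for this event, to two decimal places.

ΣQ_DR = 189.4 cfs; V = ΣQ_DR·Δt = 1.364 × 10^6 ft³.
Runoff depth d = V / A = 2.174 in.
C = d / P = 2.174 / 2.73 = 0.80.

C ≈ 0.80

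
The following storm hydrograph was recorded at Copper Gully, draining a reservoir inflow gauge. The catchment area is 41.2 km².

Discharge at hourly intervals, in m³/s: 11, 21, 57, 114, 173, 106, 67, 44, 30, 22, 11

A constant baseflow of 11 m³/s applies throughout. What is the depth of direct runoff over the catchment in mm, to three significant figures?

d ≈ 46.7 mm

Direct runoff: 0.0, 10.0, 46.0, 103.0, 162.0, 95.0, 56.0, 33.0, 19.0, 11.0, 0.0 m³/s; ΣQ_DR = 535.0 m³/s.
V = ΣQ_DR · Δt = 535.0 × 3600 s = 1.926 × 10^6 m³.
Over A = 41.2 km², depth = V / A = 46.7 mm.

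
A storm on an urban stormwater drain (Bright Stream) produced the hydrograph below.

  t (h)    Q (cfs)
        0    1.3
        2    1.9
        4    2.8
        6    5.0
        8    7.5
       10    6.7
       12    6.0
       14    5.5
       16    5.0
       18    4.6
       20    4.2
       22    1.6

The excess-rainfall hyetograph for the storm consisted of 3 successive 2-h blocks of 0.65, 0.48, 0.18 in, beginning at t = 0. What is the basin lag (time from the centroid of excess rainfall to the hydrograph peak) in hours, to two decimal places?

Centroid of excess rainfall: t_c = Σ P_i·t̄_i / ΣP_i = 2.2824 h (block centres at 1, 3, 5 h).
Hydrograph peak occurs at t = 8 h, so basin lag t_L = 8 − 2.2824 = 5.72 h.

t_L ≈ 5.72 h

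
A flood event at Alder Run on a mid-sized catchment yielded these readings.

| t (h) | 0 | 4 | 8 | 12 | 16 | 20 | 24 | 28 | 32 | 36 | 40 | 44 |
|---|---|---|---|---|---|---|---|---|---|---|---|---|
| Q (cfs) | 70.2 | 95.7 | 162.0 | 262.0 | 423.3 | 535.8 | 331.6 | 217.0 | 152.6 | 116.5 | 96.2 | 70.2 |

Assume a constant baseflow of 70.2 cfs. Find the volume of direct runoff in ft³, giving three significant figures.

Direct-runoff ordinates (Q − Q_b): 0.0, 25.5, 91.8, 191.8, 353.1, 465.6, 261.4, 146.8, 82.4, 46.3, 26.0, 0.0 cfs.
ΣQ_DR = 1691 cfs.
With Δt = 4 h = 14400 s, V = ΣQ_DR · Δt = 1691 × 14400 = 2.43 × 10^7 ft³.

V ≈ 2.43 × 10^7 ft³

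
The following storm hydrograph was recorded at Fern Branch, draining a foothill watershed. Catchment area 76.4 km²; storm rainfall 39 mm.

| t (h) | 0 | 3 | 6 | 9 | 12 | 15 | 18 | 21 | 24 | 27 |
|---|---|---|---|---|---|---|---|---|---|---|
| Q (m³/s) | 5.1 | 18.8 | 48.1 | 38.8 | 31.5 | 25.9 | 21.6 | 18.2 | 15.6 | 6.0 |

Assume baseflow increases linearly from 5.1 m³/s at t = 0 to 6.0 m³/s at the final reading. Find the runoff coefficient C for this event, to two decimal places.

ΣQ_DR = 174.1 m³/s; V = ΣQ_DR·Δt = 1.880 × 10^6 m³.
Runoff depth d = V / A = 24.61 mm.
C = d / P = 24.61 / 39 = 0.63.

C ≈ 0.63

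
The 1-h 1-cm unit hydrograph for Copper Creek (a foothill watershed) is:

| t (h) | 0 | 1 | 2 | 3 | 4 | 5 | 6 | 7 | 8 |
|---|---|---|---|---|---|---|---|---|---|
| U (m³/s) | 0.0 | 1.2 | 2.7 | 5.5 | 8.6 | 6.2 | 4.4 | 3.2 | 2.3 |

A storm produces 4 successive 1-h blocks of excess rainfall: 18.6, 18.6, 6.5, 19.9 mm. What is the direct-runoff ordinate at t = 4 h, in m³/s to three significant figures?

Q ≈ 30.4 m³/s

By discrete convolution, Q_j = Σ (P_i / 10 mm) · U_{j−i}.
At t = 4 h (j=4): Q = (18.6/10)·8.6 + (18.6/10)·5.5 + (6.5/10)·2.7 + (19.9/10)·1.2 = 30.4 m³/s.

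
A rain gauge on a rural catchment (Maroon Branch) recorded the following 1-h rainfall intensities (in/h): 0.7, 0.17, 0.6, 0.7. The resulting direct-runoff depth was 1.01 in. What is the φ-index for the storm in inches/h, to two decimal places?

Only the 3 blocks with intensity above φ contribute runoff: 0.7, 0.6, 0.7 in/h.
Σ(I−φ)·Δt = d  ⇒  (0.7+0.6+0.7 − 3φ)·1 = 1.01
φ = (2.000 − 1.01/1) / 3 = 0.33 in/h.

φ ≈ 0.33 in/h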